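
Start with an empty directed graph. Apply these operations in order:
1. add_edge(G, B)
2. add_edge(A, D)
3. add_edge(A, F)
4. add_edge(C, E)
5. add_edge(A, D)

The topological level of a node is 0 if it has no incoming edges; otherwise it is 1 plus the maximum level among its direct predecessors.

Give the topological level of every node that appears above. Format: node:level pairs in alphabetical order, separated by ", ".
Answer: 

Op 1: add_edge(G, B). Edges now: 1
Op 2: add_edge(A, D). Edges now: 2
Op 3: add_edge(A, F). Edges now: 3
Op 4: add_edge(C, E). Edges now: 4
Op 5: add_edge(A, D) (duplicate, no change). Edges now: 4
Compute levels (Kahn BFS):
  sources (in-degree 0): A, C, G
  process A: level=0
    A->D: in-degree(D)=0, level(D)=1, enqueue
    A->F: in-degree(F)=0, level(F)=1, enqueue
  process C: level=0
    C->E: in-degree(E)=0, level(E)=1, enqueue
  process G: level=0
    G->B: in-degree(B)=0, level(B)=1, enqueue
  process D: level=1
  process F: level=1
  process E: level=1
  process B: level=1
All levels: A:0, B:1, C:0, D:1, E:1, F:1, G:0

Answer: A:0, B:1, C:0, D:1, E:1, F:1, G:0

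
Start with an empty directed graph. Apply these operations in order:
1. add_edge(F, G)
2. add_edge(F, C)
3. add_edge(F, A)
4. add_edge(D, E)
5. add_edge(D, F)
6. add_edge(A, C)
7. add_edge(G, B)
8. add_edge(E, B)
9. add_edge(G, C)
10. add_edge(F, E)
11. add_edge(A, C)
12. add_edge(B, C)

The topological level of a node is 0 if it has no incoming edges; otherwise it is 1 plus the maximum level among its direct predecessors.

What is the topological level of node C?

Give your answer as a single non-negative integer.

Answer: 4

Derivation:
Op 1: add_edge(F, G). Edges now: 1
Op 2: add_edge(F, C). Edges now: 2
Op 3: add_edge(F, A). Edges now: 3
Op 4: add_edge(D, E). Edges now: 4
Op 5: add_edge(D, F). Edges now: 5
Op 6: add_edge(A, C). Edges now: 6
Op 7: add_edge(G, B). Edges now: 7
Op 8: add_edge(E, B). Edges now: 8
Op 9: add_edge(G, C). Edges now: 9
Op 10: add_edge(F, E). Edges now: 10
Op 11: add_edge(A, C) (duplicate, no change). Edges now: 10
Op 12: add_edge(B, C). Edges now: 11
Compute levels (Kahn BFS):
  sources (in-degree 0): D
  process D: level=0
    D->E: in-degree(E)=1, level(E)>=1
    D->F: in-degree(F)=0, level(F)=1, enqueue
  process F: level=1
    F->A: in-degree(A)=0, level(A)=2, enqueue
    F->C: in-degree(C)=3, level(C)>=2
    F->E: in-degree(E)=0, level(E)=2, enqueue
    F->G: in-degree(G)=0, level(G)=2, enqueue
  process A: level=2
    A->C: in-degree(C)=2, level(C)>=3
  process E: level=2
    E->B: in-degree(B)=1, level(B)>=3
  process G: level=2
    G->B: in-degree(B)=0, level(B)=3, enqueue
    G->C: in-degree(C)=1, level(C)>=3
  process B: level=3
    B->C: in-degree(C)=0, level(C)=4, enqueue
  process C: level=4
All levels: A:2, B:3, C:4, D:0, E:2, F:1, G:2
level(C) = 4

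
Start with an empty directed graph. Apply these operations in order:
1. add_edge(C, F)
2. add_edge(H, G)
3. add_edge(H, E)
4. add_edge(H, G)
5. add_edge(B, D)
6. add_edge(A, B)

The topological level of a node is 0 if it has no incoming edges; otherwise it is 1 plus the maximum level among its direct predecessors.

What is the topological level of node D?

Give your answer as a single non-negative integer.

Answer: 2

Derivation:
Op 1: add_edge(C, F). Edges now: 1
Op 2: add_edge(H, G). Edges now: 2
Op 3: add_edge(H, E). Edges now: 3
Op 4: add_edge(H, G) (duplicate, no change). Edges now: 3
Op 5: add_edge(B, D). Edges now: 4
Op 6: add_edge(A, B). Edges now: 5
Compute levels (Kahn BFS):
  sources (in-degree 0): A, C, H
  process A: level=0
    A->B: in-degree(B)=0, level(B)=1, enqueue
  process C: level=0
    C->F: in-degree(F)=0, level(F)=1, enqueue
  process H: level=0
    H->E: in-degree(E)=0, level(E)=1, enqueue
    H->G: in-degree(G)=0, level(G)=1, enqueue
  process B: level=1
    B->D: in-degree(D)=0, level(D)=2, enqueue
  process F: level=1
  process E: level=1
  process G: level=1
  process D: level=2
All levels: A:0, B:1, C:0, D:2, E:1, F:1, G:1, H:0
level(D) = 2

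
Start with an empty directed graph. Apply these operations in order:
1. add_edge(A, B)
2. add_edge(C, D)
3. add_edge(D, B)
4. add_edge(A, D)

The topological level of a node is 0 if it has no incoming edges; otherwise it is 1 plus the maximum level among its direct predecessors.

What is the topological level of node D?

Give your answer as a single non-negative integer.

Answer: 1

Derivation:
Op 1: add_edge(A, B). Edges now: 1
Op 2: add_edge(C, D). Edges now: 2
Op 3: add_edge(D, B). Edges now: 3
Op 4: add_edge(A, D). Edges now: 4
Compute levels (Kahn BFS):
  sources (in-degree 0): A, C
  process A: level=0
    A->B: in-degree(B)=1, level(B)>=1
    A->D: in-degree(D)=1, level(D)>=1
  process C: level=0
    C->D: in-degree(D)=0, level(D)=1, enqueue
  process D: level=1
    D->B: in-degree(B)=0, level(B)=2, enqueue
  process B: level=2
All levels: A:0, B:2, C:0, D:1
level(D) = 1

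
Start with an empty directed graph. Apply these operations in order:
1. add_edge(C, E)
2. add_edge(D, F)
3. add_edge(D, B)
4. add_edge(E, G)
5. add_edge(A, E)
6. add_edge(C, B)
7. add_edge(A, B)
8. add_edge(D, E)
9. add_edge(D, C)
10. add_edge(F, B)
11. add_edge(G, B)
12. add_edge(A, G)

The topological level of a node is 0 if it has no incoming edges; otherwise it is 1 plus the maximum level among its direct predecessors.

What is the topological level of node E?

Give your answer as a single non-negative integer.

Answer: 2

Derivation:
Op 1: add_edge(C, E). Edges now: 1
Op 2: add_edge(D, F). Edges now: 2
Op 3: add_edge(D, B). Edges now: 3
Op 4: add_edge(E, G). Edges now: 4
Op 5: add_edge(A, E). Edges now: 5
Op 6: add_edge(C, B). Edges now: 6
Op 7: add_edge(A, B). Edges now: 7
Op 8: add_edge(D, E). Edges now: 8
Op 9: add_edge(D, C). Edges now: 9
Op 10: add_edge(F, B). Edges now: 10
Op 11: add_edge(G, B). Edges now: 11
Op 12: add_edge(A, G). Edges now: 12
Compute levels (Kahn BFS):
  sources (in-degree 0): A, D
  process A: level=0
    A->B: in-degree(B)=4, level(B)>=1
    A->E: in-degree(E)=2, level(E)>=1
    A->G: in-degree(G)=1, level(G)>=1
  process D: level=0
    D->B: in-degree(B)=3, level(B)>=1
    D->C: in-degree(C)=0, level(C)=1, enqueue
    D->E: in-degree(E)=1, level(E)>=1
    D->F: in-degree(F)=0, level(F)=1, enqueue
  process C: level=1
    C->B: in-degree(B)=2, level(B)>=2
    C->E: in-degree(E)=0, level(E)=2, enqueue
  process F: level=1
    F->B: in-degree(B)=1, level(B)>=2
  process E: level=2
    E->G: in-degree(G)=0, level(G)=3, enqueue
  process G: level=3
    G->B: in-degree(B)=0, level(B)=4, enqueue
  process B: level=4
All levels: A:0, B:4, C:1, D:0, E:2, F:1, G:3
level(E) = 2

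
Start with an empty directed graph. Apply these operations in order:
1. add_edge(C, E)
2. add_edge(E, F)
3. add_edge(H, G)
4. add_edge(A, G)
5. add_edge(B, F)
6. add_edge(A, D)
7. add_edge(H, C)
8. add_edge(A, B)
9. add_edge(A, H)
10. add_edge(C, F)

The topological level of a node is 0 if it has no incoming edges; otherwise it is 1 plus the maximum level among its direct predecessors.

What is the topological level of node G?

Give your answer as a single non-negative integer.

Op 1: add_edge(C, E). Edges now: 1
Op 2: add_edge(E, F). Edges now: 2
Op 3: add_edge(H, G). Edges now: 3
Op 4: add_edge(A, G). Edges now: 4
Op 5: add_edge(B, F). Edges now: 5
Op 6: add_edge(A, D). Edges now: 6
Op 7: add_edge(H, C). Edges now: 7
Op 8: add_edge(A, B). Edges now: 8
Op 9: add_edge(A, H). Edges now: 9
Op 10: add_edge(C, F). Edges now: 10
Compute levels (Kahn BFS):
  sources (in-degree 0): A
  process A: level=0
    A->B: in-degree(B)=0, level(B)=1, enqueue
    A->D: in-degree(D)=0, level(D)=1, enqueue
    A->G: in-degree(G)=1, level(G)>=1
    A->H: in-degree(H)=0, level(H)=1, enqueue
  process B: level=1
    B->F: in-degree(F)=2, level(F)>=2
  process D: level=1
  process H: level=1
    H->C: in-degree(C)=0, level(C)=2, enqueue
    H->G: in-degree(G)=0, level(G)=2, enqueue
  process C: level=2
    C->E: in-degree(E)=0, level(E)=3, enqueue
    C->F: in-degree(F)=1, level(F)>=3
  process G: level=2
  process E: level=3
    E->F: in-degree(F)=0, level(F)=4, enqueue
  process F: level=4
All levels: A:0, B:1, C:2, D:1, E:3, F:4, G:2, H:1
level(G) = 2

Answer: 2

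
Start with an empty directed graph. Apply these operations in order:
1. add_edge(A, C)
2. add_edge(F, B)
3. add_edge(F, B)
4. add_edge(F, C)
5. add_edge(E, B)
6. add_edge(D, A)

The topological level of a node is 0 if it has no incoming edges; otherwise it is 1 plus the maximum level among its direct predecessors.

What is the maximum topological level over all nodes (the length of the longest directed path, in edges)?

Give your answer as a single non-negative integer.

Op 1: add_edge(A, C). Edges now: 1
Op 2: add_edge(F, B). Edges now: 2
Op 3: add_edge(F, B) (duplicate, no change). Edges now: 2
Op 4: add_edge(F, C). Edges now: 3
Op 5: add_edge(E, B). Edges now: 4
Op 6: add_edge(D, A). Edges now: 5
Compute levels (Kahn BFS):
  sources (in-degree 0): D, E, F
  process D: level=0
    D->A: in-degree(A)=0, level(A)=1, enqueue
  process E: level=0
    E->B: in-degree(B)=1, level(B)>=1
  process F: level=0
    F->B: in-degree(B)=0, level(B)=1, enqueue
    F->C: in-degree(C)=1, level(C)>=1
  process A: level=1
    A->C: in-degree(C)=0, level(C)=2, enqueue
  process B: level=1
  process C: level=2
All levels: A:1, B:1, C:2, D:0, E:0, F:0
max level = 2

Answer: 2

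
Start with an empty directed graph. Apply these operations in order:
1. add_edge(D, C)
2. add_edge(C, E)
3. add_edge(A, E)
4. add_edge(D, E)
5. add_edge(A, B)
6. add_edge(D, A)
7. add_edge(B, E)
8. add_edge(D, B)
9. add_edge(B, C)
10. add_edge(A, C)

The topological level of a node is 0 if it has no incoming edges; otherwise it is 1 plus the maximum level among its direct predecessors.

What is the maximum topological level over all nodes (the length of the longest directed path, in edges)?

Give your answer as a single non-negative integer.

Op 1: add_edge(D, C). Edges now: 1
Op 2: add_edge(C, E). Edges now: 2
Op 3: add_edge(A, E). Edges now: 3
Op 4: add_edge(D, E). Edges now: 4
Op 5: add_edge(A, B). Edges now: 5
Op 6: add_edge(D, A). Edges now: 6
Op 7: add_edge(B, E). Edges now: 7
Op 8: add_edge(D, B). Edges now: 8
Op 9: add_edge(B, C). Edges now: 9
Op 10: add_edge(A, C). Edges now: 10
Compute levels (Kahn BFS):
  sources (in-degree 0): D
  process D: level=0
    D->A: in-degree(A)=0, level(A)=1, enqueue
    D->B: in-degree(B)=1, level(B)>=1
    D->C: in-degree(C)=2, level(C)>=1
    D->E: in-degree(E)=3, level(E)>=1
  process A: level=1
    A->B: in-degree(B)=0, level(B)=2, enqueue
    A->C: in-degree(C)=1, level(C)>=2
    A->E: in-degree(E)=2, level(E)>=2
  process B: level=2
    B->C: in-degree(C)=0, level(C)=3, enqueue
    B->E: in-degree(E)=1, level(E)>=3
  process C: level=3
    C->E: in-degree(E)=0, level(E)=4, enqueue
  process E: level=4
All levels: A:1, B:2, C:3, D:0, E:4
max level = 4

Answer: 4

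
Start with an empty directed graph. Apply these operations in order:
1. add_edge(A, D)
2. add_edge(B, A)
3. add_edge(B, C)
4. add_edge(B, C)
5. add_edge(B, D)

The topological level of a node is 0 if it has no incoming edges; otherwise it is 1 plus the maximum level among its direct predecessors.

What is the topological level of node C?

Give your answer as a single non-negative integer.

Op 1: add_edge(A, D). Edges now: 1
Op 2: add_edge(B, A). Edges now: 2
Op 3: add_edge(B, C). Edges now: 3
Op 4: add_edge(B, C) (duplicate, no change). Edges now: 3
Op 5: add_edge(B, D). Edges now: 4
Compute levels (Kahn BFS):
  sources (in-degree 0): B
  process B: level=0
    B->A: in-degree(A)=0, level(A)=1, enqueue
    B->C: in-degree(C)=0, level(C)=1, enqueue
    B->D: in-degree(D)=1, level(D)>=1
  process A: level=1
    A->D: in-degree(D)=0, level(D)=2, enqueue
  process C: level=1
  process D: level=2
All levels: A:1, B:0, C:1, D:2
level(C) = 1

Answer: 1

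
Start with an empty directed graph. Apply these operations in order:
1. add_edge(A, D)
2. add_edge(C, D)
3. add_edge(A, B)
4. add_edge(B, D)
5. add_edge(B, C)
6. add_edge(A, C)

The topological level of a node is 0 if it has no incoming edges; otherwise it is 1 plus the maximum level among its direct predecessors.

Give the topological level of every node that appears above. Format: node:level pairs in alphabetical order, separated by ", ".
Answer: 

Op 1: add_edge(A, D). Edges now: 1
Op 2: add_edge(C, D). Edges now: 2
Op 3: add_edge(A, B). Edges now: 3
Op 4: add_edge(B, D). Edges now: 4
Op 5: add_edge(B, C). Edges now: 5
Op 6: add_edge(A, C). Edges now: 6
Compute levels (Kahn BFS):
  sources (in-degree 0): A
  process A: level=0
    A->B: in-degree(B)=0, level(B)=1, enqueue
    A->C: in-degree(C)=1, level(C)>=1
    A->D: in-degree(D)=2, level(D)>=1
  process B: level=1
    B->C: in-degree(C)=0, level(C)=2, enqueue
    B->D: in-degree(D)=1, level(D)>=2
  process C: level=2
    C->D: in-degree(D)=0, level(D)=3, enqueue
  process D: level=3
All levels: A:0, B:1, C:2, D:3

Answer: A:0, B:1, C:2, D:3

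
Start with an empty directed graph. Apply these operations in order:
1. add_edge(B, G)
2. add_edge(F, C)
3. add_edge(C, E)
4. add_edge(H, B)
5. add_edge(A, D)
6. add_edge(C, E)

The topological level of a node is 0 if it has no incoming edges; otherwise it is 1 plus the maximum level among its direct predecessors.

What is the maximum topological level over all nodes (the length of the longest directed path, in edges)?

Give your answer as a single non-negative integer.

Answer: 2

Derivation:
Op 1: add_edge(B, G). Edges now: 1
Op 2: add_edge(F, C). Edges now: 2
Op 3: add_edge(C, E). Edges now: 3
Op 4: add_edge(H, B). Edges now: 4
Op 5: add_edge(A, D). Edges now: 5
Op 6: add_edge(C, E) (duplicate, no change). Edges now: 5
Compute levels (Kahn BFS):
  sources (in-degree 0): A, F, H
  process A: level=0
    A->D: in-degree(D)=0, level(D)=1, enqueue
  process F: level=0
    F->C: in-degree(C)=0, level(C)=1, enqueue
  process H: level=0
    H->B: in-degree(B)=0, level(B)=1, enqueue
  process D: level=1
  process C: level=1
    C->E: in-degree(E)=0, level(E)=2, enqueue
  process B: level=1
    B->G: in-degree(G)=0, level(G)=2, enqueue
  process E: level=2
  process G: level=2
All levels: A:0, B:1, C:1, D:1, E:2, F:0, G:2, H:0
max level = 2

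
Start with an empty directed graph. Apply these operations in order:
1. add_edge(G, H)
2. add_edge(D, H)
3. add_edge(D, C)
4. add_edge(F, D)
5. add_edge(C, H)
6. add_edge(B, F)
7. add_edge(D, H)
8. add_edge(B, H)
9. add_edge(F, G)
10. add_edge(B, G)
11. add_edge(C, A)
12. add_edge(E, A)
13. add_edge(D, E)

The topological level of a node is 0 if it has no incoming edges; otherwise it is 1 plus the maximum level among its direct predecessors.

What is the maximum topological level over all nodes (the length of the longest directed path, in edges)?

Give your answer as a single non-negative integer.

Answer: 4

Derivation:
Op 1: add_edge(G, H). Edges now: 1
Op 2: add_edge(D, H). Edges now: 2
Op 3: add_edge(D, C). Edges now: 3
Op 4: add_edge(F, D). Edges now: 4
Op 5: add_edge(C, H). Edges now: 5
Op 6: add_edge(B, F). Edges now: 6
Op 7: add_edge(D, H) (duplicate, no change). Edges now: 6
Op 8: add_edge(B, H). Edges now: 7
Op 9: add_edge(F, G). Edges now: 8
Op 10: add_edge(B, G). Edges now: 9
Op 11: add_edge(C, A). Edges now: 10
Op 12: add_edge(E, A). Edges now: 11
Op 13: add_edge(D, E). Edges now: 12
Compute levels (Kahn BFS):
  sources (in-degree 0): B
  process B: level=0
    B->F: in-degree(F)=0, level(F)=1, enqueue
    B->G: in-degree(G)=1, level(G)>=1
    B->H: in-degree(H)=3, level(H)>=1
  process F: level=1
    F->D: in-degree(D)=0, level(D)=2, enqueue
    F->G: in-degree(G)=0, level(G)=2, enqueue
  process D: level=2
    D->C: in-degree(C)=0, level(C)=3, enqueue
    D->E: in-degree(E)=0, level(E)=3, enqueue
    D->H: in-degree(H)=2, level(H)>=3
  process G: level=2
    G->H: in-degree(H)=1, level(H)>=3
  process C: level=3
    C->A: in-degree(A)=1, level(A)>=4
    C->H: in-degree(H)=0, level(H)=4, enqueue
  process E: level=3
    E->A: in-degree(A)=0, level(A)=4, enqueue
  process H: level=4
  process A: level=4
All levels: A:4, B:0, C:3, D:2, E:3, F:1, G:2, H:4
max level = 4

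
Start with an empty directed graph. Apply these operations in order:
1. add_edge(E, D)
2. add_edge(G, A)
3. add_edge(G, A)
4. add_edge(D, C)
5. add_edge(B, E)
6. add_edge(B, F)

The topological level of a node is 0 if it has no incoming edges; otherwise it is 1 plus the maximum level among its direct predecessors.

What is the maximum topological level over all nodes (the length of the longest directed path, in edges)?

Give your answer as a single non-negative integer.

Answer: 3

Derivation:
Op 1: add_edge(E, D). Edges now: 1
Op 2: add_edge(G, A). Edges now: 2
Op 3: add_edge(G, A) (duplicate, no change). Edges now: 2
Op 4: add_edge(D, C). Edges now: 3
Op 5: add_edge(B, E). Edges now: 4
Op 6: add_edge(B, F). Edges now: 5
Compute levels (Kahn BFS):
  sources (in-degree 0): B, G
  process B: level=0
    B->E: in-degree(E)=0, level(E)=1, enqueue
    B->F: in-degree(F)=0, level(F)=1, enqueue
  process G: level=0
    G->A: in-degree(A)=0, level(A)=1, enqueue
  process E: level=1
    E->D: in-degree(D)=0, level(D)=2, enqueue
  process F: level=1
  process A: level=1
  process D: level=2
    D->C: in-degree(C)=0, level(C)=3, enqueue
  process C: level=3
All levels: A:1, B:0, C:3, D:2, E:1, F:1, G:0
max level = 3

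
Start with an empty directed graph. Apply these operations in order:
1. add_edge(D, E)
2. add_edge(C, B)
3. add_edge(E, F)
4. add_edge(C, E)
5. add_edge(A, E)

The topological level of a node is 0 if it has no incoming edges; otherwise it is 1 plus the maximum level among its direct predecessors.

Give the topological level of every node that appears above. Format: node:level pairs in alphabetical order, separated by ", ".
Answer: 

Op 1: add_edge(D, E). Edges now: 1
Op 2: add_edge(C, B). Edges now: 2
Op 3: add_edge(E, F). Edges now: 3
Op 4: add_edge(C, E). Edges now: 4
Op 5: add_edge(A, E). Edges now: 5
Compute levels (Kahn BFS):
  sources (in-degree 0): A, C, D
  process A: level=0
    A->E: in-degree(E)=2, level(E)>=1
  process C: level=0
    C->B: in-degree(B)=0, level(B)=1, enqueue
    C->E: in-degree(E)=1, level(E)>=1
  process D: level=0
    D->E: in-degree(E)=0, level(E)=1, enqueue
  process B: level=1
  process E: level=1
    E->F: in-degree(F)=0, level(F)=2, enqueue
  process F: level=2
All levels: A:0, B:1, C:0, D:0, E:1, F:2

Answer: A:0, B:1, C:0, D:0, E:1, F:2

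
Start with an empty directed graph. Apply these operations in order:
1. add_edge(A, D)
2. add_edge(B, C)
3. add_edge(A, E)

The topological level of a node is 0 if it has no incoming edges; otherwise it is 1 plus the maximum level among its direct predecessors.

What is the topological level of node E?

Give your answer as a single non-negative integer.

Op 1: add_edge(A, D). Edges now: 1
Op 2: add_edge(B, C). Edges now: 2
Op 3: add_edge(A, E). Edges now: 3
Compute levels (Kahn BFS):
  sources (in-degree 0): A, B
  process A: level=0
    A->D: in-degree(D)=0, level(D)=1, enqueue
    A->E: in-degree(E)=0, level(E)=1, enqueue
  process B: level=0
    B->C: in-degree(C)=0, level(C)=1, enqueue
  process D: level=1
  process E: level=1
  process C: level=1
All levels: A:0, B:0, C:1, D:1, E:1
level(E) = 1

Answer: 1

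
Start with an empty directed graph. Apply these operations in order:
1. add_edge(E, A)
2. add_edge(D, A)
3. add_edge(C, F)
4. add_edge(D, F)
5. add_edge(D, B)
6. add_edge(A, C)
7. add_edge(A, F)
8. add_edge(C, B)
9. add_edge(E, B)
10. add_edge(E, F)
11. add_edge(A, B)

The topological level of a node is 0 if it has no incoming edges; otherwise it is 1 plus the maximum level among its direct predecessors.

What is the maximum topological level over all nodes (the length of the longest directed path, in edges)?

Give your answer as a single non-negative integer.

Op 1: add_edge(E, A). Edges now: 1
Op 2: add_edge(D, A). Edges now: 2
Op 3: add_edge(C, F). Edges now: 3
Op 4: add_edge(D, F). Edges now: 4
Op 5: add_edge(D, B). Edges now: 5
Op 6: add_edge(A, C). Edges now: 6
Op 7: add_edge(A, F). Edges now: 7
Op 8: add_edge(C, B). Edges now: 8
Op 9: add_edge(E, B). Edges now: 9
Op 10: add_edge(E, F). Edges now: 10
Op 11: add_edge(A, B). Edges now: 11
Compute levels (Kahn BFS):
  sources (in-degree 0): D, E
  process D: level=0
    D->A: in-degree(A)=1, level(A)>=1
    D->B: in-degree(B)=3, level(B)>=1
    D->F: in-degree(F)=3, level(F)>=1
  process E: level=0
    E->A: in-degree(A)=0, level(A)=1, enqueue
    E->B: in-degree(B)=2, level(B)>=1
    E->F: in-degree(F)=2, level(F)>=1
  process A: level=1
    A->B: in-degree(B)=1, level(B)>=2
    A->C: in-degree(C)=0, level(C)=2, enqueue
    A->F: in-degree(F)=1, level(F)>=2
  process C: level=2
    C->B: in-degree(B)=0, level(B)=3, enqueue
    C->F: in-degree(F)=0, level(F)=3, enqueue
  process B: level=3
  process F: level=3
All levels: A:1, B:3, C:2, D:0, E:0, F:3
max level = 3

Answer: 3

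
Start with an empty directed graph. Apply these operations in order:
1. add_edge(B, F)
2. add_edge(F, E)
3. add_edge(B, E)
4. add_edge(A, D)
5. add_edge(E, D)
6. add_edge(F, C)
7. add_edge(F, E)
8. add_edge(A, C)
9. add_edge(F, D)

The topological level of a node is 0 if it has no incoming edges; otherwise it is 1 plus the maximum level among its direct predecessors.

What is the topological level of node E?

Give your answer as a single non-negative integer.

Op 1: add_edge(B, F). Edges now: 1
Op 2: add_edge(F, E). Edges now: 2
Op 3: add_edge(B, E). Edges now: 3
Op 4: add_edge(A, D). Edges now: 4
Op 5: add_edge(E, D). Edges now: 5
Op 6: add_edge(F, C). Edges now: 6
Op 7: add_edge(F, E) (duplicate, no change). Edges now: 6
Op 8: add_edge(A, C). Edges now: 7
Op 9: add_edge(F, D). Edges now: 8
Compute levels (Kahn BFS):
  sources (in-degree 0): A, B
  process A: level=0
    A->C: in-degree(C)=1, level(C)>=1
    A->D: in-degree(D)=2, level(D)>=1
  process B: level=0
    B->E: in-degree(E)=1, level(E)>=1
    B->F: in-degree(F)=0, level(F)=1, enqueue
  process F: level=1
    F->C: in-degree(C)=0, level(C)=2, enqueue
    F->D: in-degree(D)=1, level(D)>=2
    F->E: in-degree(E)=0, level(E)=2, enqueue
  process C: level=2
  process E: level=2
    E->D: in-degree(D)=0, level(D)=3, enqueue
  process D: level=3
All levels: A:0, B:0, C:2, D:3, E:2, F:1
level(E) = 2

Answer: 2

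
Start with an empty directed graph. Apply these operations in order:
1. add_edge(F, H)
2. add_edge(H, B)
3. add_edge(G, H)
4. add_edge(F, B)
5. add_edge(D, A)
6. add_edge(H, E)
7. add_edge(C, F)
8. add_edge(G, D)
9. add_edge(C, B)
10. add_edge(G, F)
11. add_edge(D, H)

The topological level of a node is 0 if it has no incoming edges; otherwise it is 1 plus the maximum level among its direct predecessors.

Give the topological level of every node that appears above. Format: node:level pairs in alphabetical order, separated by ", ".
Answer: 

Op 1: add_edge(F, H). Edges now: 1
Op 2: add_edge(H, B). Edges now: 2
Op 3: add_edge(G, H). Edges now: 3
Op 4: add_edge(F, B). Edges now: 4
Op 5: add_edge(D, A). Edges now: 5
Op 6: add_edge(H, E). Edges now: 6
Op 7: add_edge(C, F). Edges now: 7
Op 8: add_edge(G, D). Edges now: 8
Op 9: add_edge(C, B). Edges now: 9
Op 10: add_edge(G, F). Edges now: 10
Op 11: add_edge(D, H). Edges now: 11
Compute levels (Kahn BFS):
  sources (in-degree 0): C, G
  process C: level=0
    C->B: in-degree(B)=2, level(B)>=1
    C->F: in-degree(F)=1, level(F)>=1
  process G: level=0
    G->D: in-degree(D)=0, level(D)=1, enqueue
    G->F: in-degree(F)=0, level(F)=1, enqueue
    G->H: in-degree(H)=2, level(H)>=1
  process D: level=1
    D->A: in-degree(A)=0, level(A)=2, enqueue
    D->H: in-degree(H)=1, level(H)>=2
  process F: level=1
    F->B: in-degree(B)=1, level(B)>=2
    F->H: in-degree(H)=0, level(H)=2, enqueue
  process A: level=2
  process H: level=2
    H->B: in-degree(B)=0, level(B)=3, enqueue
    H->E: in-degree(E)=0, level(E)=3, enqueue
  process B: level=3
  process E: level=3
All levels: A:2, B:3, C:0, D:1, E:3, F:1, G:0, H:2

Answer: A:2, B:3, C:0, D:1, E:3, F:1, G:0, H:2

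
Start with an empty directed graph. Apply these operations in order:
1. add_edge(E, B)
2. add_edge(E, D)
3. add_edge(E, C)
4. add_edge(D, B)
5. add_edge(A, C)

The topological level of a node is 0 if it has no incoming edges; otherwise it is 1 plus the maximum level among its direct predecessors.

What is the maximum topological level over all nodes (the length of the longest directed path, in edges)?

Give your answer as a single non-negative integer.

Answer: 2

Derivation:
Op 1: add_edge(E, B). Edges now: 1
Op 2: add_edge(E, D). Edges now: 2
Op 3: add_edge(E, C). Edges now: 3
Op 4: add_edge(D, B). Edges now: 4
Op 5: add_edge(A, C). Edges now: 5
Compute levels (Kahn BFS):
  sources (in-degree 0): A, E
  process A: level=0
    A->C: in-degree(C)=1, level(C)>=1
  process E: level=0
    E->B: in-degree(B)=1, level(B)>=1
    E->C: in-degree(C)=0, level(C)=1, enqueue
    E->D: in-degree(D)=0, level(D)=1, enqueue
  process C: level=1
  process D: level=1
    D->B: in-degree(B)=0, level(B)=2, enqueue
  process B: level=2
All levels: A:0, B:2, C:1, D:1, E:0
max level = 2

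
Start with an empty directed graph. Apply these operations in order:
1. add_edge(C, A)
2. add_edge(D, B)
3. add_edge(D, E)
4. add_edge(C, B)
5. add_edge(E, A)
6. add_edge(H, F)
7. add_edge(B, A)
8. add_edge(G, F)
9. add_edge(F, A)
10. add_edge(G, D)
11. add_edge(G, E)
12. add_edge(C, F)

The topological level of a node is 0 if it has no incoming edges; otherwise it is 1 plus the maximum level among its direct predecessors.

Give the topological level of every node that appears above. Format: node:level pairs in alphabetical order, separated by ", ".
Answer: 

Answer: A:3, B:2, C:0, D:1, E:2, F:1, G:0, H:0

Derivation:
Op 1: add_edge(C, A). Edges now: 1
Op 2: add_edge(D, B). Edges now: 2
Op 3: add_edge(D, E). Edges now: 3
Op 4: add_edge(C, B). Edges now: 4
Op 5: add_edge(E, A). Edges now: 5
Op 6: add_edge(H, F). Edges now: 6
Op 7: add_edge(B, A). Edges now: 7
Op 8: add_edge(G, F). Edges now: 8
Op 9: add_edge(F, A). Edges now: 9
Op 10: add_edge(G, D). Edges now: 10
Op 11: add_edge(G, E). Edges now: 11
Op 12: add_edge(C, F). Edges now: 12
Compute levels (Kahn BFS):
  sources (in-degree 0): C, G, H
  process C: level=0
    C->A: in-degree(A)=3, level(A)>=1
    C->B: in-degree(B)=1, level(B)>=1
    C->F: in-degree(F)=2, level(F)>=1
  process G: level=0
    G->D: in-degree(D)=0, level(D)=1, enqueue
    G->E: in-degree(E)=1, level(E)>=1
    G->F: in-degree(F)=1, level(F)>=1
  process H: level=0
    H->F: in-degree(F)=0, level(F)=1, enqueue
  process D: level=1
    D->B: in-degree(B)=0, level(B)=2, enqueue
    D->E: in-degree(E)=0, level(E)=2, enqueue
  process F: level=1
    F->A: in-degree(A)=2, level(A)>=2
  process B: level=2
    B->A: in-degree(A)=1, level(A)>=3
  process E: level=2
    E->A: in-degree(A)=0, level(A)=3, enqueue
  process A: level=3
All levels: A:3, B:2, C:0, D:1, E:2, F:1, G:0, H:0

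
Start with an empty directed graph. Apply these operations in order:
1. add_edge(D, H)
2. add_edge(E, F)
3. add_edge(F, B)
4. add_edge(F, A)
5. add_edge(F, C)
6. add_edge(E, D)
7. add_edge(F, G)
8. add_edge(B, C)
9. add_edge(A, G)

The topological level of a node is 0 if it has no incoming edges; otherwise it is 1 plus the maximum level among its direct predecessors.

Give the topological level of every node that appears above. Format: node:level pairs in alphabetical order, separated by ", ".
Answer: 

Op 1: add_edge(D, H). Edges now: 1
Op 2: add_edge(E, F). Edges now: 2
Op 3: add_edge(F, B). Edges now: 3
Op 4: add_edge(F, A). Edges now: 4
Op 5: add_edge(F, C). Edges now: 5
Op 6: add_edge(E, D). Edges now: 6
Op 7: add_edge(F, G). Edges now: 7
Op 8: add_edge(B, C). Edges now: 8
Op 9: add_edge(A, G). Edges now: 9
Compute levels (Kahn BFS):
  sources (in-degree 0): E
  process E: level=0
    E->D: in-degree(D)=0, level(D)=1, enqueue
    E->F: in-degree(F)=0, level(F)=1, enqueue
  process D: level=1
    D->H: in-degree(H)=0, level(H)=2, enqueue
  process F: level=1
    F->A: in-degree(A)=0, level(A)=2, enqueue
    F->B: in-degree(B)=0, level(B)=2, enqueue
    F->C: in-degree(C)=1, level(C)>=2
    F->G: in-degree(G)=1, level(G)>=2
  process H: level=2
  process A: level=2
    A->G: in-degree(G)=0, level(G)=3, enqueue
  process B: level=2
    B->C: in-degree(C)=0, level(C)=3, enqueue
  process G: level=3
  process C: level=3
All levels: A:2, B:2, C:3, D:1, E:0, F:1, G:3, H:2

Answer: A:2, B:2, C:3, D:1, E:0, F:1, G:3, H:2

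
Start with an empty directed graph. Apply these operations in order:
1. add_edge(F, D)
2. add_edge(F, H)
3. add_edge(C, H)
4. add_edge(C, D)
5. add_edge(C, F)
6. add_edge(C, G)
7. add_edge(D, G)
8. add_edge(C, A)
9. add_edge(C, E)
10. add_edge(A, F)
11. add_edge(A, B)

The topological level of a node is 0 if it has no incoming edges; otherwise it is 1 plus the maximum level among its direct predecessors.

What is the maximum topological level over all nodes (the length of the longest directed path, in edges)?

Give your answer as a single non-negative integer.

Answer: 4

Derivation:
Op 1: add_edge(F, D). Edges now: 1
Op 2: add_edge(F, H). Edges now: 2
Op 3: add_edge(C, H). Edges now: 3
Op 4: add_edge(C, D). Edges now: 4
Op 5: add_edge(C, F). Edges now: 5
Op 6: add_edge(C, G). Edges now: 6
Op 7: add_edge(D, G). Edges now: 7
Op 8: add_edge(C, A). Edges now: 8
Op 9: add_edge(C, E). Edges now: 9
Op 10: add_edge(A, F). Edges now: 10
Op 11: add_edge(A, B). Edges now: 11
Compute levels (Kahn BFS):
  sources (in-degree 0): C
  process C: level=0
    C->A: in-degree(A)=0, level(A)=1, enqueue
    C->D: in-degree(D)=1, level(D)>=1
    C->E: in-degree(E)=0, level(E)=1, enqueue
    C->F: in-degree(F)=1, level(F)>=1
    C->G: in-degree(G)=1, level(G)>=1
    C->H: in-degree(H)=1, level(H)>=1
  process A: level=1
    A->B: in-degree(B)=0, level(B)=2, enqueue
    A->F: in-degree(F)=0, level(F)=2, enqueue
  process E: level=1
  process B: level=2
  process F: level=2
    F->D: in-degree(D)=0, level(D)=3, enqueue
    F->H: in-degree(H)=0, level(H)=3, enqueue
  process D: level=3
    D->G: in-degree(G)=0, level(G)=4, enqueue
  process H: level=3
  process G: level=4
All levels: A:1, B:2, C:0, D:3, E:1, F:2, G:4, H:3
max level = 4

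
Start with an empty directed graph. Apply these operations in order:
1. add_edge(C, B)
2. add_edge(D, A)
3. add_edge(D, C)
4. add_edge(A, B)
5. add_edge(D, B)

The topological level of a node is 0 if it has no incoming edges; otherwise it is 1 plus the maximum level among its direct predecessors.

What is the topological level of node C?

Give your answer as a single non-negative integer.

Answer: 1

Derivation:
Op 1: add_edge(C, B). Edges now: 1
Op 2: add_edge(D, A). Edges now: 2
Op 3: add_edge(D, C). Edges now: 3
Op 4: add_edge(A, B). Edges now: 4
Op 5: add_edge(D, B). Edges now: 5
Compute levels (Kahn BFS):
  sources (in-degree 0): D
  process D: level=0
    D->A: in-degree(A)=0, level(A)=1, enqueue
    D->B: in-degree(B)=2, level(B)>=1
    D->C: in-degree(C)=0, level(C)=1, enqueue
  process A: level=1
    A->B: in-degree(B)=1, level(B)>=2
  process C: level=1
    C->B: in-degree(B)=0, level(B)=2, enqueue
  process B: level=2
All levels: A:1, B:2, C:1, D:0
level(C) = 1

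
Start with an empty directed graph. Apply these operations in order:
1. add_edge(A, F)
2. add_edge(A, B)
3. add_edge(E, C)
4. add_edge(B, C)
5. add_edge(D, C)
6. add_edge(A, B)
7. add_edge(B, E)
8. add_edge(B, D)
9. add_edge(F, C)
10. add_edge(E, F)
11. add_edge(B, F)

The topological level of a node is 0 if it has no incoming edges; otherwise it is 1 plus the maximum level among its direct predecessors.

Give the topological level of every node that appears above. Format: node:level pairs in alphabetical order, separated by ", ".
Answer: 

Op 1: add_edge(A, F). Edges now: 1
Op 2: add_edge(A, B). Edges now: 2
Op 3: add_edge(E, C). Edges now: 3
Op 4: add_edge(B, C). Edges now: 4
Op 5: add_edge(D, C). Edges now: 5
Op 6: add_edge(A, B) (duplicate, no change). Edges now: 5
Op 7: add_edge(B, E). Edges now: 6
Op 8: add_edge(B, D). Edges now: 7
Op 9: add_edge(F, C). Edges now: 8
Op 10: add_edge(E, F). Edges now: 9
Op 11: add_edge(B, F). Edges now: 10
Compute levels (Kahn BFS):
  sources (in-degree 0): A
  process A: level=0
    A->B: in-degree(B)=0, level(B)=1, enqueue
    A->F: in-degree(F)=2, level(F)>=1
  process B: level=1
    B->C: in-degree(C)=3, level(C)>=2
    B->D: in-degree(D)=0, level(D)=2, enqueue
    B->E: in-degree(E)=0, level(E)=2, enqueue
    B->F: in-degree(F)=1, level(F)>=2
  process D: level=2
    D->C: in-degree(C)=2, level(C)>=3
  process E: level=2
    E->C: in-degree(C)=1, level(C)>=3
    E->F: in-degree(F)=0, level(F)=3, enqueue
  process F: level=3
    F->C: in-degree(C)=0, level(C)=4, enqueue
  process C: level=4
All levels: A:0, B:1, C:4, D:2, E:2, F:3

Answer: A:0, B:1, C:4, D:2, E:2, F:3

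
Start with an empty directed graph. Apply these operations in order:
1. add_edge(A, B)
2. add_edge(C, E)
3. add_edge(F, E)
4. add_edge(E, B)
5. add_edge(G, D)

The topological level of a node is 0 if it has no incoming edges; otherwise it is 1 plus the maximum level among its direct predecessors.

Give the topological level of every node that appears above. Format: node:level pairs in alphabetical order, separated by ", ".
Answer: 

Op 1: add_edge(A, B). Edges now: 1
Op 2: add_edge(C, E). Edges now: 2
Op 3: add_edge(F, E). Edges now: 3
Op 4: add_edge(E, B). Edges now: 4
Op 5: add_edge(G, D). Edges now: 5
Compute levels (Kahn BFS):
  sources (in-degree 0): A, C, F, G
  process A: level=0
    A->B: in-degree(B)=1, level(B)>=1
  process C: level=0
    C->E: in-degree(E)=1, level(E)>=1
  process F: level=0
    F->E: in-degree(E)=0, level(E)=1, enqueue
  process G: level=0
    G->D: in-degree(D)=0, level(D)=1, enqueue
  process E: level=1
    E->B: in-degree(B)=0, level(B)=2, enqueue
  process D: level=1
  process B: level=2
All levels: A:0, B:2, C:0, D:1, E:1, F:0, G:0

Answer: A:0, B:2, C:0, D:1, E:1, F:0, G:0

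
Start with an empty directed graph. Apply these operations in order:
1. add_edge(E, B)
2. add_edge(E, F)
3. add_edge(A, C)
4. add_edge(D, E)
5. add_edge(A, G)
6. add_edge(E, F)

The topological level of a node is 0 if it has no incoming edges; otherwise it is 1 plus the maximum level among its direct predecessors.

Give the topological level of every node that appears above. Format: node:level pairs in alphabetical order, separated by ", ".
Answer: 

Answer: A:0, B:2, C:1, D:0, E:1, F:2, G:1

Derivation:
Op 1: add_edge(E, B). Edges now: 1
Op 2: add_edge(E, F). Edges now: 2
Op 3: add_edge(A, C). Edges now: 3
Op 4: add_edge(D, E). Edges now: 4
Op 5: add_edge(A, G). Edges now: 5
Op 6: add_edge(E, F) (duplicate, no change). Edges now: 5
Compute levels (Kahn BFS):
  sources (in-degree 0): A, D
  process A: level=0
    A->C: in-degree(C)=0, level(C)=1, enqueue
    A->G: in-degree(G)=0, level(G)=1, enqueue
  process D: level=0
    D->E: in-degree(E)=0, level(E)=1, enqueue
  process C: level=1
  process G: level=1
  process E: level=1
    E->B: in-degree(B)=0, level(B)=2, enqueue
    E->F: in-degree(F)=0, level(F)=2, enqueue
  process B: level=2
  process F: level=2
All levels: A:0, B:2, C:1, D:0, E:1, F:2, G:1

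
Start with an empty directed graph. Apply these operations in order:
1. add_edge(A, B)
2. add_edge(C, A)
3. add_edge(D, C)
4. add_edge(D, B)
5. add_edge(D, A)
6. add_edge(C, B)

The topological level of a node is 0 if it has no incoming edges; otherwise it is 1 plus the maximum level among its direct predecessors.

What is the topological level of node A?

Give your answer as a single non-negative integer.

Op 1: add_edge(A, B). Edges now: 1
Op 2: add_edge(C, A). Edges now: 2
Op 3: add_edge(D, C). Edges now: 3
Op 4: add_edge(D, B). Edges now: 4
Op 5: add_edge(D, A). Edges now: 5
Op 6: add_edge(C, B). Edges now: 6
Compute levels (Kahn BFS):
  sources (in-degree 0): D
  process D: level=0
    D->A: in-degree(A)=1, level(A)>=1
    D->B: in-degree(B)=2, level(B)>=1
    D->C: in-degree(C)=0, level(C)=1, enqueue
  process C: level=1
    C->A: in-degree(A)=0, level(A)=2, enqueue
    C->B: in-degree(B)=1, level(B)>=2
  process A: level=2
    A->B: in-degree(B)=0, level(B)=3, enqueue
  process B: level=3
All levels: A:2, B:3, C:1, D:0
level(A) = 2

Answer: 2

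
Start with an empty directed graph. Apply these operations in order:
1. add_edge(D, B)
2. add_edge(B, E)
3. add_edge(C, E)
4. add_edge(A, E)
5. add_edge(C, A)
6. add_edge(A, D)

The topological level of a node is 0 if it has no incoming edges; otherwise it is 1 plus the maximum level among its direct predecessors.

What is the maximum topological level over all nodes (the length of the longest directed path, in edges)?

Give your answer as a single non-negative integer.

Op 1: add_edge(D, B). Edges now: 1
Op 2: add_edge(B, E). Edges now: 2
Op 3: add_edge(C, E). Edges now: 3
Op 4: add_edge(A, E). Edges now: 4
Op 5: add_edge(C, A). Edges now: 5
Op 6: add_edge(A, D). Edges now: 6
Compute levels (Kahn BFS):
  sources (in-degree 0): C
  process C: level=0
    C->A: in-degree(A)=0, level(A)=1, enqueue
    C->E: in-degree(E)=2, level(E)>=1
  process A: level=1
    A->D: in-degree(D)=0, level(D)=2, enqueue
    A->E: in-degree(E)=1, level(E)>=2
  process D: level=2
    D->B: in-degree(B)=0, level(B)=3, enqueue
  process B: level=3
    B->E: in-degree(E)=0, level(E)=4, enqueue
  process E: level=4
All levels: A:1, B:3, C:0, D:2, E:4
max level = 4

Answer: 4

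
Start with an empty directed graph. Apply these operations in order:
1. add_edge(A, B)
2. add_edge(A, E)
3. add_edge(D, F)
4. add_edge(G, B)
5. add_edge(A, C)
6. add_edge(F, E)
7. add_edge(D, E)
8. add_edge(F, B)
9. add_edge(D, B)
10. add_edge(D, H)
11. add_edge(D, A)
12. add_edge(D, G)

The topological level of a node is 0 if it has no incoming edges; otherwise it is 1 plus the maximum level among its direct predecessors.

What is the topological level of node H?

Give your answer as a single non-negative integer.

Answer: 1

Derivation:
Op 1: add_edge(A, B). Edges now: 1
Op 2: add_edge(A, E). Edges now: 2
Op 3: add_edge(D, F). Edges now: 3
Op 4: add_edge(G, B). Edges now: 4
Op 5: add_edge(A, C). Edges now: 5
Op 6: add_edge(F, E). Edges now: 6
Op 7: add_edge(D, E). Edges now: 7
Op 8: add_edge(F, B). Edges now: 8
Op 9: add_edge(D, B). Edges now: 9
Op 10: add_edge(D, H). Edges now: 10
Op 11: add_edge(D, A). Edges now: 11
Op 12: add_edge(D, G). Edges now: 12
Compute levels (Kahn BFS):
  sources (in-degree 0): D
  process D: level=0
    D->A: in-degree(A)=0, level(A)=1, enqueue
    D->B: in-degree(B)=3, level(B)>=1
    D->E: in-degree(E)=2, level(E)>=1
    D->F: in-degree(F)=0, level(F)=1, enqueue
    D->G: in-degree(G)=0, level(G)=1, enqueue
    D->H: in-degree(H)=0, level(H)=1, enqueue
  process A: level=1
    A->B: in-degree(B)=2, level(B)>=2
    A->C: in-degree(C)=0, level(C)=2, enqueue
    A->E: in-degree(E)=1, level(E)>=2
  process F: level=1
    F->B: in-degree(B)=1, level(B)>=2
    F->E: in-degree(E)=0, level(E)=2, enqueue
  process G: level=1
    G->B: in-degree(B)=0, level(B)=2, enqueue
  process H: level=1
  process C: level=2
  process E: level=2
  process B: level=2
All levels: A:1, B:2, C:2, D:0, E:2, F:1, G:1, H:1
level(H) = 1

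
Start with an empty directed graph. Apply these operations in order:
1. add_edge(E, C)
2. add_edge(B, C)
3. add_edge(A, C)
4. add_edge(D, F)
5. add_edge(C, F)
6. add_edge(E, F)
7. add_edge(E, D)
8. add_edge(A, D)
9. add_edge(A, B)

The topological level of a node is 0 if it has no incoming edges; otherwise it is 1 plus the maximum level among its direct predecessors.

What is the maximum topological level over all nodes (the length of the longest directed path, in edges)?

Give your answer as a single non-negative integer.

Op 1: add_edge(E, C). Edges now: 1
Op 2: add_edge(B, C). Edges now: 2
Op 3: add_edge(A, C). Edges now: 3
Op 4: add_edge(D, F). Edges now: 4
Op 5: add_edge(C, F). Edges now: 5
Op 6: add_edge(E, F). Edges now: 6
Op 7: add_edge(E, D). Edges now: 7
Op 8: add_edge(A, D). Edges now: 8
Op 9: add_edge(A, B). Edges now: 9
Compute levels (Kahn BFS):
  sources (in-degree 0): A, E
  process A: level=0
    A->B: in-degree(B)=0, level(B)=1, enqueue
    A->C: in-degree(C)=2, level(C)>=1
    A->D: in-degree(D)=1, level(D)>=1
  process E: level=0
    E->C: in-degree(C)=1, level(C)>=1
    E->D: in-degree(D)=0, level(D)=1, enqueue
    E->F: in-degree(F)=2, level(F)>=1
  process B: level=1
    B->C: in-degree(C)=0, level(C)=2, enqueue
  process D: level=1
    D->F: in-degree(F)=1, level(F)>=2
  process C: level=2
    C->F: in-degree(F)=0, level(F)=3, enqueue
  process F: level=3
All levels: A:0, B:1, C:2, D:1, E:0, F:3
max level = 3

Answer: 3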